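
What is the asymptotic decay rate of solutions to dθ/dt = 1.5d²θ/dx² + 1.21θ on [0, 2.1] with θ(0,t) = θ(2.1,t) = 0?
Eigenvalues: λₙ = 1.5n²π²/2.1² - 1.21.
First three modes:
  n=1: λ₁ = 1.5π²/2.1² - 1.21 ≈ 2.147
  n=2: λ₂ = 6π²/2.1² - 1.21 ≈ 12.218
  n=3: λ₃ = 13.5π²/2.1² - 1.21 ≈ 29.003
Since 1.5π²/2.1² ≈ 3.357 > 1.21, all λₙ > 0.
The n=1 mode decays slowest → dominates as t → ∞.
Asymptotic: θ ~ c₁ sin(πx/2.1) e^{-λ₁t} with decay rate λ₁ ≈ 2.147.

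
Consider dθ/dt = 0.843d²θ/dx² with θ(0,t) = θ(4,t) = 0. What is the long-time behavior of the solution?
As t → ∞, θ → 0. Heat diffuses out through both boundaries.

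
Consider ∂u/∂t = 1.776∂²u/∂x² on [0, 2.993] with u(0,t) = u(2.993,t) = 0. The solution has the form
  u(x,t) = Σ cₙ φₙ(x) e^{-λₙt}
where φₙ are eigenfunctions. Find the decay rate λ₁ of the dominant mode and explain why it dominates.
Eigenvalues: λₙ = 1.776n²π²/2.993².
First three modes:
  n=1: λ₁ = 1.776π²/2.993² ≈ 1.957
  n=2: λ₂ = 7.104π²/2.993² ≈ 7.827 (4× faster decay)
  n=3: λ₃ = 15.984π²/2.993² ≈ 17.611 (9× faster decay)
As t → ∞, higher modes decay exponentially faster. The n=1 mode dominates: u ~ c₁ sin(πx/2.993) e^{-λ₁t}.
Decay rate: λ₁ = 1.776π²/2.993² ≈ 1.957.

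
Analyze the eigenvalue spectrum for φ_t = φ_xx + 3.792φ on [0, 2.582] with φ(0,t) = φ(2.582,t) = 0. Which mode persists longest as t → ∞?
Eigenvalues: λₙ = n²π²/2.582² - 3.792.
First three modes:
  n=1: λ₁ = π²/2.582² - 3.792 ≈ -2.312
  n=2: λ₂ = 4π²/2.582² - 3.792 ≈ 2.13
  n=3: λ₃ = 9π²/2.582² - 3.792 ≈ 9.532
Since π²/2.582² ≈ 1.48 < 3.792, λ₁ < 0.
The n=1 mode grows fastest (−λₙ is largest for n=1) → dominates.
Asymptotic: φ ~ c₁ sin(πx/2.582) e^{2.312t} (exponential growth at rate −λ₁ ≈ 2.312).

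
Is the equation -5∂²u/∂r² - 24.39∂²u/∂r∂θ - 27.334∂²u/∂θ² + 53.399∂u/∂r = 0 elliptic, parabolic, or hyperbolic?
Computing B² - 4AC with A = -5, B = -24.39, C = -27.334: discriminant = 48.1921 (positive). Answer: hyperbolic.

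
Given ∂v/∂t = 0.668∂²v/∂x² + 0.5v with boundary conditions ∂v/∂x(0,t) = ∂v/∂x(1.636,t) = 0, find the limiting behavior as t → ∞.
v grows unboundedly. With Neumann BCs the constant mode has diffusion eigenvalue 0, so any r > 0 makes it grow like e^(0.5t); solution grows exponentially.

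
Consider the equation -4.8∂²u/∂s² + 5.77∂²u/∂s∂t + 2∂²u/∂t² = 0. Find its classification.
Hyperbolic. (A = -4.8, B = 5.77, C = 2 gives B² - 4AC = 71.6929.)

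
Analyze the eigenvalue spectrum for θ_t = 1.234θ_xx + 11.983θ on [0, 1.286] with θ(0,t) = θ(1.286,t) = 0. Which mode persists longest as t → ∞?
Eigenvalues: λₙ = 1.234n²π²/1.286² - 11.983.
First three modes:
  n=1: λ₁ = 1.234π²/1.286² - 11.983 ≈ -4.619
  n=2: λ₂ = 4.936π²/1.286² - 11.983 ≈ 17.474
  n=3: λ₃ = 11.106π²/1.286² - 11.983 ≈ 54.296
Since 1.234π²/1.286² ≈ 7.364 < 11.983, λ₁ < 0.
The n=1 mode grows fastest (−λₙ is largest for n=1) → dominates.
Asymptotic: θ ~ c₁ sin(πx/1.286) e^{4.619t} (exponential growth at rate −λ₁ ≈ 4.619).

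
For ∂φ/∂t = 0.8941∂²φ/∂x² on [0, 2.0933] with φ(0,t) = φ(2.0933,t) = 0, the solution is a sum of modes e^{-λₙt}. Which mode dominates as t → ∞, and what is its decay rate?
Eigenvalues: λₙ = 0.8941n²π²/2.0933².
First three modes:
  n=1: λ₁ = 0.8941π²/2.0933² ≈ 2.014
  n=2: λ₂ = 3.5764π²/2.0933² ≈ 8.055 (4× faster decay)
  n=3: λ₃ = 8.0469π²/2.0933² ≈ 18.124 (9× faster decay)
As t → ∞, higher modes decay exponentially faster. The n=1 mode dominates: φ ~ c₁ sin(πx/2.0933) e^{-λ₁t}.
Decay rate: λ₁ = 0.8941π²/2.0933² ≈ 2.014.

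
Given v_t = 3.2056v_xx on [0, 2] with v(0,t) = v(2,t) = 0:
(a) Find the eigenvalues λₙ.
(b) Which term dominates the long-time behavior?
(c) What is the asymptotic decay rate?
Eigenvalues: λₙ = 3.2056n²π²/2².
First three modes:
  n=1: λ₁ = 3.2056π²/2² ≈ 7.91
  n=2: λ₂ = 12.8224π²/2² ≈ 31.638 (4× faster decay)
  n=3: λ₃ = 28.8504π²/2² ≈ 71.186 (9× faster decay)
As t → ∞, higher modes decay exponentially faster. The n=1 mode dominates: v ~ c₁ sin(πx/2) e^{-λ₁t}.
Decay rate: λ₁ = 3.2056π²/2² ≈ 7.91.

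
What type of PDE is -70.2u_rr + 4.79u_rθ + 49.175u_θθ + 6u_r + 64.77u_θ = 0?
With A = -70.2, B = 4.79, C = 49.175, the discriminant is 13831.2841. This is a hyperbolic PDE.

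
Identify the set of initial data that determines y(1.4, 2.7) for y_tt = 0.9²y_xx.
Domain of dependence: [-1.03, 3.83]. Signals travel at speed 0.9, so data within |x - 1.4| ≤ 0.9·2.7 = 2.43 can reach the point.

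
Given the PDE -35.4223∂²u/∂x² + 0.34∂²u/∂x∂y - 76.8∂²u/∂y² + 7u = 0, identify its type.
The second-order coefficients are A = -35.4223, B = 0.34, C = -76.8. Since B² - 4AC = -10881.61496 < 0, this is an elliptic PDE.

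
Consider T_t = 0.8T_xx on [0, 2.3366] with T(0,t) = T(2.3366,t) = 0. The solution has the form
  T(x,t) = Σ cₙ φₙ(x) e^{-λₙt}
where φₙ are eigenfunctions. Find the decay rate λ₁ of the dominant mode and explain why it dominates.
Eigenvalues: λₙ = 0.8n²π²/2.3366².
First three modes:
  n=1: λ₁ = 0.8π²/2.3366² ≈ 1.446
  n=2: λ₂ = 3.2π²/2.3366² ≈ 5.785 (4× faster decay)
  n=3: λ₃ = 7.2π²/2.3366² ≈ 13.016 (9× faster decay)
As t → ∞, higher modes decay exponentially faster. The n=1 mode dominates: T ~ c₁ sin(πx/2.3366) e^{-λ₁t}.
Decay rate: λ₁ = 0.8π²/2.3366² ≈ 1.446.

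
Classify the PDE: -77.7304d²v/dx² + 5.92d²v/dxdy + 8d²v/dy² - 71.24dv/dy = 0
A = -77.7304, B = 5.92, C = 8. Discriminant B² - 4AC = 2522.4192. Since 2522.4192 > 0, hyperbolic.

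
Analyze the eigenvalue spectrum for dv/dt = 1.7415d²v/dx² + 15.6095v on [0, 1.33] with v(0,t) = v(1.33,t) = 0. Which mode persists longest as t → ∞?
Eigenvalues: λₙ = 1.7415n²π²/1.33² - 15.6095.
First three modes:
  n=1: λ₁ = 1.7415π²/1.33² - 15.6095 ≈ -5.893
  n=2: λ₂ = 6.966π²/1.33² - 15.6095 ≈ 23.257
  n=3: λ₃ = 15.6735π²/1.33² - 15.6095 ≈ 71.841
Since 1.7415π²/1.33² ≈ 9.717 < 15.6095, λ₁ < 0.
The n=1 mode grows fastest (−λₙ is largest for n=1) → dominates.
Asymptotic: v ~ c₁ sin(πx/1.33) e^{5.893t} (exponential growth at rate −λ₁ ≈ 5.893).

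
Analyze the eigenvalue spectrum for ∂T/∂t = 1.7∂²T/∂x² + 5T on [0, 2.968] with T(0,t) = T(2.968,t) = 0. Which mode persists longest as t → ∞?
Eigenvalues: λₙ = 1.7n²π²/2.968² - 5.
First three modes:
  n=1: λ₁ = 1.7π²/2.968² - 5 ≈ -3.095
  n=2: λ₂ = 6.8π²/2.968² - 5 ≈ 2.619
  n=3: λ₃ = 15.3π²/2.968² - 5 ≈ 12.142
Since 1.7π²/2.968² ≈ 1.905 < 5, λ₁ < 0.
The n=1 mode grows fastest (−λₙ is largest for n=1) → dominates.
Asymptotic: T ~ c₁ sin(πx/2.968) e^{3.095t} (exponential growth at rate −λ₁ ≈ 3.095).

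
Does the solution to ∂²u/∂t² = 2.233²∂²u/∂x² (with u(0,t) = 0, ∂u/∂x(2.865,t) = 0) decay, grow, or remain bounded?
u oscillates (no decay). Energy is conserved; the solution oscillates indefinitely as standing waves.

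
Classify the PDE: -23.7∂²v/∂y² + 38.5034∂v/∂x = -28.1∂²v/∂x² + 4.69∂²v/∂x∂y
Rewriting in standard form: 28.1∂²v/∂x² - 4.69∂²v/∂x∂y - 23.7∂²v/∂y² + 38.5034∂v/∂x = 0. A = 28.1, B = -4.69, C = -23.7. Discriminant B² - 4AC = 2685.8761. Since 2685.8761 > 0, hyperbolic.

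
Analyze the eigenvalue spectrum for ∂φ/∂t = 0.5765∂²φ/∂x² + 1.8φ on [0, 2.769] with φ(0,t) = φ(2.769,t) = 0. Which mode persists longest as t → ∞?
Eigenvalues: λₙ = 0.5765n²π²/2.769² - 1.8.
First three modes:
  n=1: λ₁ = 0.5765π²/2.769² - 1.8 ≈ -1.058
  n=2: λ₂ = 2.306π²/2.769² - 1.8 ≈ 1.168
  n=3: λ₃ = 5.1885π²/2.769² - 1.8 ≈ 4.879
Since 0.5765π²/2.769² ≈ 0.742 < 1.8, λ₁ < 0.
The n=1 mode grows fastest (−λₙ is largest for n=1) → dominates.
Asymptotic: φ ~ c₁ sin(πx/2.769) e^{1.058t} (exponential growth at rate −λ₁ ≈ 1.058).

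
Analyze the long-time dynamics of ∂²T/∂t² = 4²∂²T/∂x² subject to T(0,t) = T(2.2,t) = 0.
Long-time behavior: T oscillates (no decay). Energy is conserved; the solution oscillates indefinitely as standing waves.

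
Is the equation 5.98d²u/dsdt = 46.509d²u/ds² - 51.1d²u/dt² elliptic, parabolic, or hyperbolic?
Rewriting in standard form: -46.509d²u/ds² + 5.98d²u/dsdt + 51.1d²u/dt² = 0. Computing B² - 4AC with A = -46.509, B = 5.98, C = 51.1: discriminant = 9542.2 (positive). Answer: hyperbolic.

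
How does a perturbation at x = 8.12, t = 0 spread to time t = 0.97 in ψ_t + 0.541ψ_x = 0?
At x = 8.64477. The characteristic carries data from (8.12, 0) to (8.64477, 0.97).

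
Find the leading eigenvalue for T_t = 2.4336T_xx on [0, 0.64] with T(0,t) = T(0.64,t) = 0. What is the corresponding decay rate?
Eigenvalues: λₙ = 2.4336n²π²/0.64².
First three modes:
  n=1: λ₁ = 2.4336π²/0.64² ≈ 58.639
  n=2: λ₂ = 9.7344π²/0.64² ≈ 234.557 (4× faster decay)
  n=3: λ₃ = 21.9024π²/0.64² ≈ 527.754 (9× faster decay)
As t → ∞, higher modes decay exponentially faster. The n=1 mode dominates: T ~ c₁ sin(πx/0.64) e^{-λ₁t}.
Decay rate: λ₁ = 2.4336π²/0.64² ≈ 58.639.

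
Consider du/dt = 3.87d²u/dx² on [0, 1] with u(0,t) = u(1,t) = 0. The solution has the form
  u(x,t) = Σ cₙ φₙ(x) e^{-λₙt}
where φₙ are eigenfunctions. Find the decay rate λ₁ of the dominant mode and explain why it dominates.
Eigenvalues: λₙ = 3.87n²π².
First three modes:
  n=1: λ₁ = 3.87π² ≈ 38.195
  n=2: λ₂ = 15.48π² ≈ 152.781 (4× faster decay)
  n=3: λ₃ = 34.83π² ≈ 343.758 (9× faster decay)
As t → ∞, higher modes decay exponentially faster. The n=1 mode dominates: u ~ c₁ sin(πx) e^{-λ₁t}.
Decay rate: λ₁ = 3.87π² ≈ 38.195.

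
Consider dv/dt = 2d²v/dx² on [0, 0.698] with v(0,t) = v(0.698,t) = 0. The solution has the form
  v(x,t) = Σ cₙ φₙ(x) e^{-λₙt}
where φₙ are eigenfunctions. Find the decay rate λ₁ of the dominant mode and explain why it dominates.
Eigenvalues: λₙ = 2n²π²/0.698².
First three modes:
  n=1: λ₁ = 2π²/0.698² ≈ 40.515
  n=2: λ₂ = 8π²/0.698² ≈ 162.061 (4× faster decay)
  n=3: λ₃ = 18π²/0.698² ≈ 364.638 (9× faster decay)
As t → ∞, higher modes decay exponentially faster. The n=1 mode dominates: v ~ c₁ sin(πx/0.698) e^{-λ₁t}.
Decay rate: λ₁ = 2π²/0.698² ≈ 40.515.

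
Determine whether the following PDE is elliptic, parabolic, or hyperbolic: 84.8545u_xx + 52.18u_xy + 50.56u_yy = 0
Coefficients: A = 84.8545, B = 52.18, C = 50.56. B² - 4AC = -14438.22168, which is negative, so the equation is elliptic.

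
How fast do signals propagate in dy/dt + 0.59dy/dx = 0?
Speed = 0.59. Information travels along x - 0.59t = const (rightward).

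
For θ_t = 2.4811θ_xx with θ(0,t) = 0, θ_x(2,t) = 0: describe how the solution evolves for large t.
θ → 0. Heat escapes through the Dirichlet boundary.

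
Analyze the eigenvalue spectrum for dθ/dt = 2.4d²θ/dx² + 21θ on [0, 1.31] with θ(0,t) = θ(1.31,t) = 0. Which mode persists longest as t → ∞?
Eigenvalues: λₙ = 2.4n²π²/1.31² - 21.
First three modes:
  n=1: λ₁ = 2.4π²/1.31² - 21 ≈ -7.197
  n=2: λ₂ = 9.6π²/1.31² - 21 ≈ 34.211
  n=3: λ₃ = 21.6π²/1.31² - 21 ≈ 103.226
Since 2.4π²/1.31² ≈ 13.803 < 21, λ₁ < 0.
The n=1 mode grows fastest (−λₙ is largest for n=1) → dominates.
Asymptotic: θ ~ c₁ sin(πx/1.31) e^{7.197t} (exponential growth at rate −λ₁ ≈ 7.197).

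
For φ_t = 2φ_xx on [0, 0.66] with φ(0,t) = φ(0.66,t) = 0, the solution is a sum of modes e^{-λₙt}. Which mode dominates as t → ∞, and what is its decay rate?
Eigenvalues: λₙ = 2n²π²/0.66².
First three modes:
  n=1: λ₁ = 2π²/0.66² ≈ 45.315
  n=2: λ₂ = 8π²/0.66² ≈ 181.26 (4× faster decay)
  n=3: λ₃ = 18π²/0.66² ≈ 407.835 (9× faster decay)
As t → ∞, higher modes decay exponentially faster. The n=1 mode dominates: φ ~ c₁ sin(πx/0.66) e^{-λ₁t}.
Decay rate: λ₁ = 2π²/0.66² ≈ 45.315.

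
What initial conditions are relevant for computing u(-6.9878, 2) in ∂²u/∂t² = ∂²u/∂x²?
Domain of dependence: [-8.9878, -4.9878]. Signals travel at speed 1, so data within |x - -6.9878| ≤ 1·2 = 2 can reach the point.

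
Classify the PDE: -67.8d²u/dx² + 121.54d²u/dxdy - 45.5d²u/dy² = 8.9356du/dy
Rewriting in standard form: -67.8d²u/dx² + 121.54d²u/dxdy - 45.5d²u/dy² - 8.9356du/dy = 0. A = -67.8, B = 121.54, C = -45.5. Discriminant B² - 4AC = 2432.3716. Since 2432.3716 > 0, hyperbolic.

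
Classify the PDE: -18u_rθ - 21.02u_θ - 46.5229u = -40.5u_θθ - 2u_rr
Rewriting in standard form: 2u_rr - 18u_rθ + 40.5u_θθ - 21.02u_θ - 46.5229u = 0. A = 2, B = -18, C = 40.5. Discriminant B² - 4AC = 0. Since 0 = 0, parabolic.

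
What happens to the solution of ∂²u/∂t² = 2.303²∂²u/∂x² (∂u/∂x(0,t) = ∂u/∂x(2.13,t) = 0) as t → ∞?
u oscillates about a mean that drifts linearly in t (generically unbounded; no decay). There is no damping, so the nonconstant modes persist as standing waves (energy conserved, no decay). But with Neumann conditions at both ends the constant mode has eigenvalue 0: the spatial mean M(t) of u satisfies M'' = 0, so M(t) = M(0) + M'(0)·t. Unless the initial velocity has zero mean (∫u_t(x,0)dx = 0), the solution grows linearly in t (unbounded, though not exponentially); if it does have zero mean, the solution stays bounded and simply oscillates.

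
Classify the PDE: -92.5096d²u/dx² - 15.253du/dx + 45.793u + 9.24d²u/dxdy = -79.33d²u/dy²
Rewriting in standard form: -92.5096d²u/dx² + 9.24d²u/dxdy + 79.33d²u/dy² - 15.253du/dx + 45.793u = 0. A = -92.5096, B = 9.24, C = 79.33. Discriminant B² - 4AC = 29440.523872. Since 29440.523872 > 0, hyperbolic.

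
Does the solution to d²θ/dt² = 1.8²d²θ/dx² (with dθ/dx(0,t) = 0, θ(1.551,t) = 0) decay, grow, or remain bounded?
θ oscillates (no decay). Energy is conserved; the solution oscillates indefinitely as standing waves.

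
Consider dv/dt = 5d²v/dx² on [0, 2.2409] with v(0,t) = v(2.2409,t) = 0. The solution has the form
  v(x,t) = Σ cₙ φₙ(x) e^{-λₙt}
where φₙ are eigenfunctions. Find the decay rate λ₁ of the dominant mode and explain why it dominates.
Eigenvalues: λₙ = 5n²π²/2.2409².
First three modes:
  n=1: λ₁ = 5π²/2.2409² ≈ 9.827
  n=2: λ₂ = 20π²/2.2409² ≈ 39.308 (4× faster decay)
  n=3: λ₃ = 45π²/2.2409² ≈ 88.444 (9× faster decay)
As t → ∞, higher modes decay exponentially faster. The n=1 mode dominates: v ~ c₁ sin(πx/2.2409) e^{-λ₁t}.
Decay rate: λ₁ = 5π²/2.2409² ≈ 9.827.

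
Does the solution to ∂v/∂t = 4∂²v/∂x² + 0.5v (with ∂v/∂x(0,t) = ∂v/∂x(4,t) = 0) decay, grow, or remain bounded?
v grows unboundedly. With Neumann BCs the constant mode has diffusion eigenvalue 0, so any r > 0 makes it grow like e^(0.5t); solution grows exponentially.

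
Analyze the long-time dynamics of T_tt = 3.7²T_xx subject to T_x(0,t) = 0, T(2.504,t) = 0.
Long-time behavior: T oscillates (no decay). Energy is conserved; the solution oscillates indefinitely as standing waves.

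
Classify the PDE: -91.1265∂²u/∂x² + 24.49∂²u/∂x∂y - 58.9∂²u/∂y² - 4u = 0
A = -91.1265, B = 24.49, C = -58.9. Discriminant B² - 4AC = -20869.6433. Since -20869.6433 < 0, elliptic.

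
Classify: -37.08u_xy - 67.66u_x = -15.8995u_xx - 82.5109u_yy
Rewriting in standard form: 15.8995u_xx - 37.08u_xy + 82.5109u_yy - 67.66u_x = 0. Elliptic (discriminant = -3872.6018182).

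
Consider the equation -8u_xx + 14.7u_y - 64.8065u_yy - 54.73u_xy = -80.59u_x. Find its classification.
Rewriting in standard form: -8u_xx - 54.73u_xy - 64.8065u_yy + 80.59u_x + 14.7u_y = 0. Hyperbolic. (A = -8, B = -54.73, C = -64.8065 gives B² - 4AC = 921.5649.)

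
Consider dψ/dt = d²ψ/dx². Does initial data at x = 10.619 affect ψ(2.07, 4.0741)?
Yes, for any finite x. The heat equation has infinite propagation speed, so all initial data affects all points at any t > 0.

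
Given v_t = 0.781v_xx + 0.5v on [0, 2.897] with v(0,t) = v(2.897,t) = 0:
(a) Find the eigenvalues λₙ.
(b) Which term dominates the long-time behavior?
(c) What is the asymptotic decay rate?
Eigenvalues: λₙ = 0.781n²π²/2.897² - 0.5.
First three modes:
  n=1: λ₁ = 0.781π²/2.897² - 0.5 ≈ 0.418
  n=2: λ₂ = 3.124π²/2.897² - 0.5 ≈ 3.174
  n=3: λ₃ = 7.029π²/2.897² - 0.5 ≈ 7.766
Since 0.781π²/2.897² ≈ 0.918 > 0.5, all λₙ > 0.
The n=1 mode decays slowest → dominates as t → ∞.
Asymptotic: v ~ c₁ sin(πx/2.897) e^{-λ₁t} with decay rate λ₁ ≈ 0.418.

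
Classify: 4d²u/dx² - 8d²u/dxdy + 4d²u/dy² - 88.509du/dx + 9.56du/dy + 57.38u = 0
Parabolic (discriminant = 0).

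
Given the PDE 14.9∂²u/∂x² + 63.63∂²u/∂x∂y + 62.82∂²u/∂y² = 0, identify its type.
The second-order coefficients are A = 14.9, B = 63.63, C = 62.82. Since B² - 4AC = 304.7049 > 0, this is a hyperbolic PDE.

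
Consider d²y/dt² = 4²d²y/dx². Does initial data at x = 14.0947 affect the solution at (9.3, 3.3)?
Yes. The domain of dependence is [-3.9, 22.5], and 14.0947 ∈ [-3.9, 22.5].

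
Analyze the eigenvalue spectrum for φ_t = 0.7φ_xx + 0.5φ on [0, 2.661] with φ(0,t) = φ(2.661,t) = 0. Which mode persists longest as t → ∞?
Eigenvalues: λₙ = 0.7n²π²/2.661² - 0.5.
First three modes:
  n=1: λ₁ = 0.7π²/2.661² - 0.5 ≈ 0.476
  n=2: λ₂ = 2.8π²/2.661² - 0.5 ≈ 3.403
  n=3: λ₃ = 6.3π²/2.661² - 0.5 ≈ 8.281
Since 0.7π²/2.661² ≈ 0.976 > 0.5, all λₙ > 0.
The n=1 mode decays slowest → dominates as t → ∞.
Asymptotic: φ ~ c₁ sin(πx/2.661) e^{-λ₁t} with decay rate λ₁ ≈ 0.476.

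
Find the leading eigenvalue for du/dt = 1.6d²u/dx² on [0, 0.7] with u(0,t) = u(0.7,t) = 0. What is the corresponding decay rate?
Eigenvalues: λₙ = 1.6n²π²/0.7².
First three modes:
  n=1: λ₁ = 1.6π²/0.7² ≈ 32.227
  n=2: λ₂ = 6.4π²/0.7² ≈ 128.909 (4× faster decay)
  n=3: λ₃ = 14.4π²/0.7² ≈ 290.046 (9× faster decay)
As t → ∞, higher modes decay exponentially faster. The n=1 mode dominates: u ~ c₁ sin(πx/0.7) e^{-λ₁t}.
Decay rate: λ₁ = 1.6π²/0.7² ≈ 32.227.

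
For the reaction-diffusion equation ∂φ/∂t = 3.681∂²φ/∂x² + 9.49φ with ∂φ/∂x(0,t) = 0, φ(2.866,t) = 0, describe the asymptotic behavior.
φ grows unboundedly. Reaction dominates diffusion (r=9.49 > κπ²/(4L²)≈1.11); solution grows exponentially.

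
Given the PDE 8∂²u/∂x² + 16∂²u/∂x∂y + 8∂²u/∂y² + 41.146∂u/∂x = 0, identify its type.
The second-order coefficients are A = 8, B = 16, C = 8. Since B² - 4AC = 0 = 0, this is a parabolic PDE.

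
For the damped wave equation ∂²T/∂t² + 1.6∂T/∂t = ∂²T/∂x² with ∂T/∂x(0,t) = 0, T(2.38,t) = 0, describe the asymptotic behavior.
T → 0. Damping (γ=1.6) dissipates energy; oscillations decay exponentially.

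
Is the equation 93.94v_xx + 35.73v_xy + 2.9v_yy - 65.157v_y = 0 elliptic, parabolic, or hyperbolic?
Computing B² - 4AC with A = 93.94, B = 35.73, C = 2.9: discriminant = 186.9289 (positive). Answer: hyperbolic.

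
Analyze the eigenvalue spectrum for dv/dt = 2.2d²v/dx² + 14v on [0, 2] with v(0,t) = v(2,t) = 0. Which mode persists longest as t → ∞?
Eigenvalues: λₙ = 2.2n²π²/2² - 14.
First three modes:
  n=1: λ₁ = 2.2π²/2² - 14 ≈ -8.572
  n=2: λ₂ = 8.8π²/2² - 14 ≈ 7.713
  n=3: λ₃ = 19.8π²/2² - 14 ≈ 34.855
Since 2.2π²/2² ≈ 5.428 < 14, λ₁ < 0.
The n=1 mode grows fastest (−λₙ is largest for n=1) → dominates.
Asymptotic: v ~ c₁ sin(πx/2) e^{8.572t} (exponential growth at rate −λ₁ ≈ 8.572).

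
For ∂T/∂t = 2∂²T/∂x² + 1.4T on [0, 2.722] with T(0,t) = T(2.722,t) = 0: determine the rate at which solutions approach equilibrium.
Eigenvalues: λₙ = 2n²π²/2.722² - 1.4.
First three modes:
  n=1: λ₁ = 2π²/2.722² - 1.4 ≈ 1.264
  n=2: λ₂ = 8π²/2.722² - 1.4 ≈ 9.256
  n=3: λ₃ = 18π²/2.722² - 1.4 ≈ 22.577
Since 2π²/2.722² ≈ 2.664 > 1.4, all λₙ > 0.
The n=1 mode decays slowest → dominates as t → ∞.
Asymptotic: T ~ c₁ sin(πx/2.722) e^{-λ₁t} with decay rate λ₁ ≈ 1.264.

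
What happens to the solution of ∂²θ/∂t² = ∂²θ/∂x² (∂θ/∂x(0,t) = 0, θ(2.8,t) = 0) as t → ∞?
θ oscillates (no decay). Energy is conserved; the solution oscillates indefinitely as standing waves.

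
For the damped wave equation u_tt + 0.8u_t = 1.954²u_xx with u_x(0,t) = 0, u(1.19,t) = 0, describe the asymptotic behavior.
u → 0. Damping (γ=0.8) dissipates energy; oscillations decay exponentially.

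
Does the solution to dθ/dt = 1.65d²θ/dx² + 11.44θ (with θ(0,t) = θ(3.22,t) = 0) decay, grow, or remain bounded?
θ grows unboundedly. Reaction dominates diffusion (r=11.44 > κπ²/L²≈1.57); solution grows exponentially.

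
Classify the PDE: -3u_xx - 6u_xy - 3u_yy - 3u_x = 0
A = -3, B = -6, C = -3. Discriminant B² - 4AC = 0. Since 0 = 0, parabolic.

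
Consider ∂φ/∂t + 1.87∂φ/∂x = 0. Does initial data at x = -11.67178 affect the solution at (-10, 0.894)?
Yes. The characteristic through (-10, 0.894) passes through x = -11.67178.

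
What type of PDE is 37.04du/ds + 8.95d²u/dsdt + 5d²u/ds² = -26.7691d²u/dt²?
Rewriting in standard form: 5d²u/ds² + 8.95d²u/dsdt + 26.7691d²u/dt² + 37.04du/ds = 0. With A = 5, B = 8.95, C = 26.7691, the discriminant is -455.2795. This is an elliptic PDE.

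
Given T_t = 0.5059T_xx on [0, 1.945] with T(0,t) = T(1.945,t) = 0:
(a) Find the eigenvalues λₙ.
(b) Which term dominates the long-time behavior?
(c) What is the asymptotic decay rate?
Eigenvalues: λₙ = 0.5059n²π²/1.945².
First three modes:
  n=1: λ₁ = 0.5059π²/1.945² ≈ 1.32
  n=2: λ₂ = 2.0236π²/1.945² ≈ 5.279 (4× faster decay)
  n=3: λ₃ = 4.5531π²/1.945² ≈ 11.879 (9× faster decay)
As t → ∞, higher modes decay exponentially faster. The n=1 mode dominates: T ~ c₁ sin(πx/1.945) e^{-λ₁t}.
Decay rate: λ₁ = 0.5059π²/1.945² ≈ 1.32.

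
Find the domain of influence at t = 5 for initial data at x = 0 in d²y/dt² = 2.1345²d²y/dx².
Domain of influence: [-10.6725, 10.6725]. Data at x = 0 spreads outward at speed 2.1345.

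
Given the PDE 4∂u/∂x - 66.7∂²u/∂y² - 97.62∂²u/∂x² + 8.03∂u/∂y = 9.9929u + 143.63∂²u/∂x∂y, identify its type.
Rewriting in standard form: -97.62∂²u/∂x² - 143.63∂²u/∂x∂y - 66.7∂²u/∂y² + 4∂u/∂x + 8.03∂u/∂y - 9.9929u = 0. The second-order coefficients are A = -97.62, B = -143.63, C = -66.7. Since B² - 4AC = -5415.4391 < 0, this is an elliptic PDE.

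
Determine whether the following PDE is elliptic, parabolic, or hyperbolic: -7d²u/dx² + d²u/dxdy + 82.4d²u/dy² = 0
Coefficients: A = -7, B = 1, C = 82.4. B² - 4AC = 2308.2, which is positive, so the equation is hyperbolic.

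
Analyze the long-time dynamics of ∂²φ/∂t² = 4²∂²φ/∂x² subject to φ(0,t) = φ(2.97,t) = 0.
Long-time behavior: φ oscillates (no decay). Energy is conserved; the solution oscillates indefinitely as standing waves.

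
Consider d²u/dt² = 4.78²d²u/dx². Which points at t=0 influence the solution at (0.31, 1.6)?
Domain of dependence: [-7.338, 7.958]. Signals travel at speed 4.78, so data within |x - 0.31| ≤ 4.78·1.6 = 7.648 can reach the point.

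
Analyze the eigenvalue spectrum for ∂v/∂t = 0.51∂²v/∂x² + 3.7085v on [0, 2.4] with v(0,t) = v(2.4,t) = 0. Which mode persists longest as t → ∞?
Eigenvalues: λₙ = 0.51n²π²/2.4² - 3.7085.
First three modes:
  n=1: λ₁ = 0.51π²/2.4² - 3.7085 ≈ -2.835
  n=2: λ₂ = 2.04π²/2.4² - 3.7085 ≈ -0.213
  n=3: λ₃ = 4.59π²/2.4² - 3.7085 ≈ 4.156
Since 0.51π²/2.4² ≈ 0.874 < 3.7085, λ₁ < 0.
The n=1 mode grows fastest (−λₙ is largest for n=1) → dominates.
Asymptotic: v ~ c₁ sin(πx/2.4) e^{2.835t} (exponential growth at rate −λ₁ ≈ 2.835).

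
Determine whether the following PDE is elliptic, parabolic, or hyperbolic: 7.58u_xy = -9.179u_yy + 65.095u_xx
Rewriting in standard form: -65.095u_xx + 7.58u_xy + 9.179u_yy = 0. Coefficients: A = -65.095, B = 7.58, C = 9.179. B² - 4AC = 2447.48442, which is positive, so the equation is hyperbolic.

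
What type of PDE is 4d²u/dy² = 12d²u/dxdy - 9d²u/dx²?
Rewriting in standard form: 9d²u/dx² - 12d²u/dxdy + 4d²u/dy² = 0. With A = 9, B = -12, C = 4, the discriminant is 0. This is a parabolic PDE.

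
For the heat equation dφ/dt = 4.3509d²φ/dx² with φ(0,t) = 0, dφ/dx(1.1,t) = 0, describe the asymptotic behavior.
φ → 0. Heat escapes through the Dirichlet boundary.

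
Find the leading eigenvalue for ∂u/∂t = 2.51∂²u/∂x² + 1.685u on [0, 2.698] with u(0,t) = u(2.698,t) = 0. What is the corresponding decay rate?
Eigenvalues: λₙ = 2.51n²π²/2.698² - 1.685.
First three modes:
  n=1: λ₁ = 2.51π²/2.698² - 1.685 ≈ 1.718
  n=2: λ₂ = 10.04π²/2.698² - 1.685 ≈ 11.928
  n=3: λ₃ = 22.59π²/2.698² - 1.685 ≈ 28.944
Since 2.51π²/2.698² ≈ 3.403 > 1.685, all λₙ > 0.
The n=1 mode decays slowest → dominates as t → ∞.
Asymptotic: u ~ c₁ sin(πx/2.698) e^{-λ₁t} with decay rate λ₁ ≈ 1.718.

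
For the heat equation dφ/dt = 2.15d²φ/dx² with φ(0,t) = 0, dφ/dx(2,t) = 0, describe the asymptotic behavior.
φ → 0. Heat escapes through the Dirichlet boundary.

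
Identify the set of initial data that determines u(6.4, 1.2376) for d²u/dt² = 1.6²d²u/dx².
Domain of dependence: [4.41984, 8.38016]. Signals travel at speed 1.6, so data within |x - 6.4| ≤ 1.6·1.2376 = 1.98016 can reach the point.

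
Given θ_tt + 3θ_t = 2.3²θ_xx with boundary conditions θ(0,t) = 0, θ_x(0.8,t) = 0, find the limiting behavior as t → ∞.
θ → 0. Damping (γ=3) dissipates energy; oscillations decay exponentially.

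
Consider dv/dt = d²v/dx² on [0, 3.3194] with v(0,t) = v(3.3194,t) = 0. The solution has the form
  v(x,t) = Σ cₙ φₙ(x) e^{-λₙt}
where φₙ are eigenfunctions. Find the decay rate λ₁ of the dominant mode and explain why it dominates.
Eigenvalues: λₙ = n²π²/3.3194².
First three modes:
  n=1: λ₁ = π²/3.3194² ≈ 0.896
  n=2: λ₂ = 4π²/3.3194² ≈ 3.583 (4× faster decay)
  n=3: λ₃ = 9π²/3.3194² ≈ 8.062 (9× faster decay)
As t → ∞, higher modes decay exponentially faster. The n=1 mode dominates: v ~ c₁ sin(πx/3.3194) e^{-λ₁t}.
Decay rate: λ₁ = π²/3.3194² ≈ 0.896.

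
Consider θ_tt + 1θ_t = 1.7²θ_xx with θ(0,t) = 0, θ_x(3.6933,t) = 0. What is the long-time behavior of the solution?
As t → ∞, θ → 0. Damping (γ=1) dissipates energy; oscillations decay exponentially.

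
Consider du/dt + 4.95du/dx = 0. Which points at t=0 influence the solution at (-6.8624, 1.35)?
A single point: x = -13.5449. The characteristic through (-6.8624, 1.35) is x - 4.95t = const, so x = -6.8624 - 4.95·1.35 = -13.5449.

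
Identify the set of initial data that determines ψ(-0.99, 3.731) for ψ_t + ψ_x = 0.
A single point: x = -4.721. The characteristic through (-0.99, 3.731) is x - 1t = const, so x = -0.99 - 1·3.731 = -4.721.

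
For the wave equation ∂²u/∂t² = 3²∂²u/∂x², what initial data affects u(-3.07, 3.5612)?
Domain of dependence: [-13.7536, 7.6136]. Signals travel at speed 3, so data within |x - -3.07| ≤ 3·3.5612 = 10.6836 can reach the point.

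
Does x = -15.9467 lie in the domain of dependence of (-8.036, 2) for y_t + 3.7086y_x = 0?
No. Only data at x = -15.4532 affects (-8.036, 2). Advection has one-way propagation along characteristics.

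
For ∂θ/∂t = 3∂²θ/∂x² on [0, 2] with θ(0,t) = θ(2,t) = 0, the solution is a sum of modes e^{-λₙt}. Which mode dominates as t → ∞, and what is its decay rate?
Eigenvalues: λₙ = 3n²π²/2².
First three modes:
  n=1: λ₁ = 3π²/2² ≈ 7.402
  n=2: λ₂ = 12π²/2² ≈ 29.609 (4× faster decay)
  n=3: λ₃ = 27π²/2² ≈ 66.62 (9× faster decay)
As t → ∞, higher modes decay exponentially faster. The n=1 mode dominates: θ ~ c₁ sin(πx/2) e^{-λ₁t}.
Decay rate: λ₁ = 3π²/2² ≈ 7.402.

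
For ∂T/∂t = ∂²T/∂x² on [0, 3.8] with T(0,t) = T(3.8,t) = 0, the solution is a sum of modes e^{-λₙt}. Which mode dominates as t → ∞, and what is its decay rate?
Eigenvalues: λₙ = n²π²/3.8².
First three modes:
  n=1: λ₁ = π²/3.8² ≈ 0.683
  n=2: λ₂ = 4π²/3.8² ≈ 2.734 (4× faster decay)
  n=3: λ₃ = 9π²/3.8² ≈ 6.151 (9× faster decay)
As t → ∞, higher modes decay exponentially faster. The n=1 mode dominates: T ~ c₁ sin(πx/3.8) e^{-λ₁t}.
Decay rate: λ₁ = π²/3.8² ≈ 0.683.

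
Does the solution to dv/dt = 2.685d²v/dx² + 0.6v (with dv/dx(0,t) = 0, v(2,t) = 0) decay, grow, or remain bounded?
v → 0. Diffusion dominates reaction (r=0.6 < κπ²/(4L²)≈1.66); solution decays.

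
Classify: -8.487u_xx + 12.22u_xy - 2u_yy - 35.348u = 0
Hyperbolic (discriminant = 81.4324).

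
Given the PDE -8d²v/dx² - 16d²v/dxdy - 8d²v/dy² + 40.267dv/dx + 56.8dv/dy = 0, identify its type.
The second-order coefficients are A = -8, B = -16, C = -8. Since B² - 4AC = 0 = 0, this is a parabolic PDE.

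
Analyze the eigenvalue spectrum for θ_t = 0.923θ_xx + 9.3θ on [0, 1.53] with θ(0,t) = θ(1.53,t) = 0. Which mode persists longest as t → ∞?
Eigenvalues: λₙ = 0.923n²π²/1.53² - 9.3.
First three modes:
  n=1: λ₁ = 0.923π²/1.53² - 9.3 ≈ -5.408
  n=2: λ₂ = 3.692π²/1.53² - 9.3 ≈ 6.266
  n=3: λ₃ = 8.307π²/1.53² - 9.3 ≈ 25.724
Since 0.923π²/1.53² ≈ 3.892 < 9.3, λ₁ < 0.
The n=1 mode grows fastest (−λₙ is largest for n=1) → dominates.
Asymptotic: θ ~ c₁ sin(πx/1.53) e^{5.408t} (exponential growth at rate −λ₁ ≈ 5.408).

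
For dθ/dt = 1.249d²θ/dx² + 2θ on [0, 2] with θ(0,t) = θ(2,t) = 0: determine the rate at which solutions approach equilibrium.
Eigenvalues: λₙ = 1.249n²π²/2² - 2.
First three modes:
  n=1: λ₁ = 1.249π²/2² - 2 ≈ 1.082
  n=2: λ₂ = 4.996π²/2² - 2 ≈ 10.327
  n=3: λ₃ = 11.241π²/2² - 2 ≈ 25.736
Since 1.249π²/2² ≈ 3.082 > 2, all λₙ > 0.
The n=1 mode decays slowest → dominates as t → ∞.
Asymptotic: θ ~ c₁ sin(πx/2) e^{-λ₁t} with decay rate λ₁ ≈ 1.082.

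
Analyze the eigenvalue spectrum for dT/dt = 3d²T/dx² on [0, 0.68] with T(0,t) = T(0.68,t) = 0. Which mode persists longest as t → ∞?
Eigenvalues: λₙ = 3n²π²/0.68².
First three modes:
  n=1: λ₁ = 3π²/0.68² ≈ 64.033
  n=2: λ₂ = 12π²/0.68² ≈ 256.132 (4× faster decay)
  n=3: λ₃ = 27π²/0.68² ≈ 576.296 (9× faster decay)
As t → ∞, higher modes decay exponentially faster. The n=1 mode dominates: T ~ c₁ sin(πx/0.68) e^{-λ₁t}.
Decay rate: λ₁ = 3π²/0.68² ≈ 64.033.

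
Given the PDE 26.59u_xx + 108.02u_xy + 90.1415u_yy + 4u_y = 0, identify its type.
The second-order coefficients are A = 26.59, B = 108.02, C = 90.1415. Since B² - 4AC = 2080.87046 > 0, this is a hyperbolic PDE.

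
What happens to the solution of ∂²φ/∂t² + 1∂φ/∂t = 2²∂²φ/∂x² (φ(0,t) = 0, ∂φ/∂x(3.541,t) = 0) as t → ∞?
φ → 0. Damping (γ=1) dissipates energy; oscillations decay exponentially.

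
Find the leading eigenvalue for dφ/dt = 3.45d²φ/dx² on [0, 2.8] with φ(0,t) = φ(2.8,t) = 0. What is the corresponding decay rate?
Eigenvalues: λₙ = 3.45n²π²/2.8².
First three modes:
  n=1: λ₁ = 3.45π²/2.8² ≈ 4.343
  n=2: λ₂ = 13.8π²/2.8² ≈ 17.373 (4× faster decay)
  n=3: λ₃ = 31.05π²/2.8² ≈ 39.088 (9× faster decay)
As t → ∞, higher modes decay exponentially faster. The n=1 mode dominates: φ ~ c₁ sin(πx/2.8) e^{-λ₁t}.
Decay rate: λ₁ = 3.45π²/2.8² ≈ 4.343.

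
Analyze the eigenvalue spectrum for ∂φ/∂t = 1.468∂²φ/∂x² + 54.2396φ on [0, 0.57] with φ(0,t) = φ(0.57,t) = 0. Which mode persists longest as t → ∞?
Eigenvalues: λₙ = 1.468n²π²/0.57² - 54.2396.
First three modes:
  n=1: λ₁ = 1.468π²/0.57² - 54.2396 ≈ -9.646
  n=2: λ₂ = 5.872π²/0.57² - 54.2396 ≈ 124.136
  n=3: λ₃ = 13.212π²/0.57² - 54.2396 ≈ 347.106
Since 1.468π²/0.57² ≈ 44.594 < 54.2396, λ₁ < 0.
The n=1 mode grows fastest (−λₙ is largest for n=1) → dominates.
Asymptotic: φ ~ c₁ sin(πx/0.57) e^{9.646t} (exponential growth at rate −λ₁ ≈ 9.646).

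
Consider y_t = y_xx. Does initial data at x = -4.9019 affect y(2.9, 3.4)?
Yes, for any finite x. The heat equation has infinite propagation speed, so all initial data affects all points at any t > 0.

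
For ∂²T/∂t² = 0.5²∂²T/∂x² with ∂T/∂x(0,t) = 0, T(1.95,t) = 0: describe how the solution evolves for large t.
T oscillates (no decay). Energy is conserved; the solution oscillates indefinitely as standing waves.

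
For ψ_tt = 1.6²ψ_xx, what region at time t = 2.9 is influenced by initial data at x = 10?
Domain of influence: [5.36, 14.64]. Data at x = 10 spreads outward at speed 1.6.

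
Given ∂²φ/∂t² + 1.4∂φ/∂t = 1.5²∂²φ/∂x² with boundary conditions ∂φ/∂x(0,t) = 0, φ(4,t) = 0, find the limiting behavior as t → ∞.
φ → 0. Damping (γ=1.4) dissipates energy; oscillations decay exponentially.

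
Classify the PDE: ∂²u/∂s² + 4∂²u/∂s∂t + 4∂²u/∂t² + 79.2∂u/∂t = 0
A = 1, B = 4, C = 4. Discriminant B² - 4AC = 0. Since 0 = 0, parabolic.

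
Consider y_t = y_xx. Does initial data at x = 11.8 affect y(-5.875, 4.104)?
Yes, for any finite x. The heat equation has infinite propagation speed, so all initial data affects all points at any t > 0.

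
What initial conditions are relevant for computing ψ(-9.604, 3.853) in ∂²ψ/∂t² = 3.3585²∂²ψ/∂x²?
Domain of dependence: [-22.5443005, 3.3363005]. Signals travel at speed 3.3585, so data within |x - -9.604| ≤ 3.3585·3.853 = 12.9403005 can reach the point.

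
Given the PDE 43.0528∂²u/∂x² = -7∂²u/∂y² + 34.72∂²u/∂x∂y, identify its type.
Rewriting in standard form: 43.0528∂²u/∂x² - 34.72∂²u/∂x∂y + 7∂²u/∂y² = 0. The second-order coefficients are A = 43.0528, B = -34.72, C = 7. Since B² - 4AC = 0 = 0, this is a parabolic PDE.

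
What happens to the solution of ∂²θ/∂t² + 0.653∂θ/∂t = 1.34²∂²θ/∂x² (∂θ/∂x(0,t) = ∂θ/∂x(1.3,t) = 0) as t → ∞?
θ → constant (steady state). Damping (γ=0.653) dissipates the nonconstant modes; with Neumann BCs the spatial average obeys M''+γM'=0 and tends to a finite limit.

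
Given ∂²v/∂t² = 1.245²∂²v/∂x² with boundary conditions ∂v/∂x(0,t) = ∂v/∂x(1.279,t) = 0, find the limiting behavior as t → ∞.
v oscillates about a mean that drifts linearly in t (generically unbounded; no decay). There is no damping, so the nonconstant modes persist as standing waves (energy conserved, no decay). But with Neumann conditions at both ends the constant mode has eigenvalue 0: the spatial mean M(t) of v satisfies M'' = 0, so M(t) = M(0) + M'(0)·t. Unless the initial velocity has zero mean (∫v_t(x,0)dx = 0), the solution grows linearly in t (unbounded, though not exponentially); if it does have zero mean, the solution stays bounded and simply oscillates.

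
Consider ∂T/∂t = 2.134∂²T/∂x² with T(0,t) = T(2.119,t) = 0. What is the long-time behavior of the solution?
As t → ∞, T → 0. Heat diffuses out through both boundaries.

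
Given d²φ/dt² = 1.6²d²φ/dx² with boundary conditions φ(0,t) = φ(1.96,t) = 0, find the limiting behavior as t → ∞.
φ oscillates (no decay). Energy is conserved; the solution oscillates indefinitely as standing waves.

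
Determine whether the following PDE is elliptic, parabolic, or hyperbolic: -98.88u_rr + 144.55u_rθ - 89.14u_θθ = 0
Coefficients: A = -98.88, B = 144.55, C = -89.14. B² - 4AC = -14361.9503, which is negative, so the equation is elliptic.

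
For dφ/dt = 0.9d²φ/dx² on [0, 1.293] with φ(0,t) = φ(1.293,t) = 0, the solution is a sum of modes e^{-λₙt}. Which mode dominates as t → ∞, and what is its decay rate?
Eigenvalues: λₙ = 0.9n²π²/1.293².
First three modes:
  n=1: λ₁ = 0.9π²/1.293² ≈ 5.313
  n=2: λ₂ = 3.6π²/1.293² ≈ 21.252 (4× faster decay)
  n=3: λ₃ = 8.1π²/1.293² ≈ 47.818 (9× faster decay)
As t → ∞, higher modes decay exponentially faster. The n=1 mode dominates: φ ~ c₁ sin(πx/1.293) e^{-λ₁t}.
Decay rate: λ₁ = 0.9π²/1.293² ≈ 5.313.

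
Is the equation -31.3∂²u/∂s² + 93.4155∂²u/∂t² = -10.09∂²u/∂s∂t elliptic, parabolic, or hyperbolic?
Rewriting in standard form: -31.3∂²u/∂s² + 10.09∂²u/∂s∂t + 93.4155∂²u/∂t² = 0. Computing B² - 4AC with A = -31.3, B = 10.09, C = 93.4155: discriminant = 11797.4287 (positive). Answer: hyperbolic.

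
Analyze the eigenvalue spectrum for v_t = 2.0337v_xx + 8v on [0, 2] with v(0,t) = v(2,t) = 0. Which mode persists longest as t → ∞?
Eigenvalues: λₙ = 2.0337n²π²/2² - 8.
First three modes:
  n=1: λ₁ = 2.0337π²/2² - 8 ≈ -2.982
  n=2: λ₂ = 8.1348π²/2² - 8 ≈ 12.072
  n=3: λ₃ = 18.3033π²/2² - 8 ≈ 37.162
Since 2.0337π²/2² ≈ 5.018 < 8, λ₁ < 0.
The n=1 mode grows fastest (−λₙ is largest for n=1) → dominates.
Asymptotic: v ~ c₁ sin(πx/2) e^{2.982t} (exponential growth at rate −λ₁ ≈ 2.982).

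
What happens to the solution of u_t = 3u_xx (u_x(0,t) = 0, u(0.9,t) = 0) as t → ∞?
u → 0. Heat escapes through the Dirichlet boundary.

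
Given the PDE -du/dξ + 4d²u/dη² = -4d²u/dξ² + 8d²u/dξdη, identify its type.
Rewriting in standard form: 4d²u/dξ² - 8d²u/dξdη + 4d²u/dη² - du/dξ = 0. The second-order coefficients are A = 4, B = -8, C = 4. Since B² - 4AC = 0 = 0, this is a parabolic PDE.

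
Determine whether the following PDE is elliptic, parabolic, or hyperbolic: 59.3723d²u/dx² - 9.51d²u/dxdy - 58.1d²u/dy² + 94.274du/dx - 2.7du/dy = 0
Coefficients: A = 59.3723, B = -9.51, C = -58.1. B² - 4AC = 13888.56262, which is positive, so the equation is hyperbolic.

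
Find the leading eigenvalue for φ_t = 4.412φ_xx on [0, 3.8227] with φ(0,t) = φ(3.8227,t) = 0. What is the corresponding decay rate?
Eigenvalues: λₙ = 4.412n²π²/3.8227².
First three modes:
  n=1: λ₁ = 4.412π²/3.8227² ≈ 2.98
  n=2: λ₂ = 17.648π²/3.8227² ≈ 11.919 (4× faster decay)
  n=3: λ₃ = 39.708π²/3.8227² ≈ 26.819 (9× faster decay)
As t → ∞, higher modes decay exponentially faster. The n=1 mode dominates: φ ~ c₁ sin(πx/3.8227) e^{-λ₁t}.
Decay rate: λ₁ = 4.412π²/3.8227² ≈ 2.98.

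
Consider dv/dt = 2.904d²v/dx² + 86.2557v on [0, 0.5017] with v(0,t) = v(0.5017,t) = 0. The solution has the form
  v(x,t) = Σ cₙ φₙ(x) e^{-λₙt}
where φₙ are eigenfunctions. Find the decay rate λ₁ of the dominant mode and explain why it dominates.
Eigenvalues: λₙ = 2.904n²π²/0.5017² - 86.2557.
First three modes:
  n=1: λ₁ = 2.904π²/0.5017² - 86.2557 ≈ 27.614
  n=2: λ₂ = 11.616π²/0.5017² - 86.2557 ≈ 369.223
  n=3: λ₃ = 26.136π²/0.5017² - 86.2557 ≈ 938.572
Since 2.904π²/0.5017² ≈ 113.87 > 86.2557, all λₙ > 0.
The n=1 mode decays slowest → dominates as t → ∞.
Asymptotic: v ~ c₁ sin(πx/0.5017) e^{-λ₁t} with decay rate λ₁ ≈ 27.614.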